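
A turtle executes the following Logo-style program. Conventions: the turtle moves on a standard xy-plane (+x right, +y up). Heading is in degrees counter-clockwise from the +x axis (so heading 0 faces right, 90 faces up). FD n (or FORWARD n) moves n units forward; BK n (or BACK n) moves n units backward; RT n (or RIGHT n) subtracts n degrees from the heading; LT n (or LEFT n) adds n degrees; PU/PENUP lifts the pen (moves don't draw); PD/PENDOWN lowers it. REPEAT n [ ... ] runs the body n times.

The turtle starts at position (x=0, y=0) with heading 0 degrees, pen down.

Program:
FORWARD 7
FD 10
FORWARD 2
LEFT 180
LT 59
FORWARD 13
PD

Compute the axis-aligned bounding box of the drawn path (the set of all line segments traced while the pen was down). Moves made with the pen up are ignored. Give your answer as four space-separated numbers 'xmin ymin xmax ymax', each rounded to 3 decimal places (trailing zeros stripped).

Executing turtle program step by step:
Start: pos=(0,0), heading=0, pen down
FD 7: (0,0) -> (7,0) [heading=0, draw]
FD 10: (7,0) -> (17,0) [heading=0, draw]
FD 2: (17,0) -> (19,0) [heading=0, draw]
LT 180: heading 0 -> 180
LT 59: heading 180 -> 239
FD 13: (19,0) -> (12.305,-11.143) [heading=239, draw]
PD: pen down
Final: pos=(12.305,-11.143), heading=239, 4 segment(s) drawn

Segment endpoints: x in {0, 7, 12.305, 17, 19}, y in {-11.143, 0}
xmin=0, ymin=-11.143, xmax=19, ymax=0

Answer: 0 -11.143 19 0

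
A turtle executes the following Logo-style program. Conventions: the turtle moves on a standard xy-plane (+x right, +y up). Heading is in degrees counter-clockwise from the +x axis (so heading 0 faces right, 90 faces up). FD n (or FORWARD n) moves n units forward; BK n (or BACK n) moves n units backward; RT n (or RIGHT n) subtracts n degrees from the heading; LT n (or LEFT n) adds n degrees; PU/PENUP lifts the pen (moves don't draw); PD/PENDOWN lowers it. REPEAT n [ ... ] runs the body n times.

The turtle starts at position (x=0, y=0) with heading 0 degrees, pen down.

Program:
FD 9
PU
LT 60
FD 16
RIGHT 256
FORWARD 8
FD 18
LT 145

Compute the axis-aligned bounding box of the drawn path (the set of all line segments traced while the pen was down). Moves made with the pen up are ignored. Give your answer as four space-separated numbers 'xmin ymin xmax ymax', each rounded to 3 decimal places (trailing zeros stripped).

Executing turtle program step by step:
Start: pos=(0,0), heading=0, pen down
FD 9: (0,0) -> (9,0) [heading=0, draw]
PU: pen up
LT 60: heading 0 -> 60
FD 16: (9,0) -> (17,13.856) [heading=60, move]
RT 256: heading 60 -> 164
FD 8: (17,13.856) -> (9.31,16.062) [heading=164, move]
FD 18: (9.31,16.062) -> (-7.993,21.023) [heading=164, move]
LT 145: heading 164 -> 309
Final: pos=(-7.993,21.023), heading=309, 1 segment(s) drawn

Segment endpoints: x in {0, 9}, y in {0}
xmin=0, ymin=0, xmax=9, ymax=0

Answer: 0 0 9 0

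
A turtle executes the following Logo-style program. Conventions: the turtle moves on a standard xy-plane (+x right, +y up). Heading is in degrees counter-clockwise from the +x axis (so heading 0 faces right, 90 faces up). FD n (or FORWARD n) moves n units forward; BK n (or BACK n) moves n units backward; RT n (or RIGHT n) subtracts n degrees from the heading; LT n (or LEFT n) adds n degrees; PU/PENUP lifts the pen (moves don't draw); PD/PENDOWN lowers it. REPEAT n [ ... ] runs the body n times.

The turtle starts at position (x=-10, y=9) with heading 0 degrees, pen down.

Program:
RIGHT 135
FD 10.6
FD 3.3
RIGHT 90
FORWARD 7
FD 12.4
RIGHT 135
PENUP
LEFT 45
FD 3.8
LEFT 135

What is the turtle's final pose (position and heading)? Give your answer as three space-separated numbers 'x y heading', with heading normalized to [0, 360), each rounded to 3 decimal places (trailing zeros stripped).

Executing turtle program step by step:
Start: pos=(-10,9), heading=0, pen down
RT 135: heading 0 -> 225
FD 10.6: (-10,9) -> (-17.495,1.505) [heading=225, draw]
FD 3.3: (-17.495,1.505) -> (-19.829,-0.829) [heading=225, draw]
RT 90: heading 225 -> 135
FD 7: (-19.829,-0.829) -> (-24.779,4.121) [heading=135, draw]
FD 12.4: (-24.779,4.121) -> (-33.547,12.889) [heading=135, draw]
RT 135: heading 135 -> 0
PU: pen up
LT 45: heading 0 -> 45
FD 3.8: (-33.547,12.889) -> (-30.86,15.576) [heading=45, move]
LT 135: heading 45 -> 180
Final: pos=(-30.86,15.576), heading=180, 4 segment(s) drawn

Answer: -30.86 15.576 180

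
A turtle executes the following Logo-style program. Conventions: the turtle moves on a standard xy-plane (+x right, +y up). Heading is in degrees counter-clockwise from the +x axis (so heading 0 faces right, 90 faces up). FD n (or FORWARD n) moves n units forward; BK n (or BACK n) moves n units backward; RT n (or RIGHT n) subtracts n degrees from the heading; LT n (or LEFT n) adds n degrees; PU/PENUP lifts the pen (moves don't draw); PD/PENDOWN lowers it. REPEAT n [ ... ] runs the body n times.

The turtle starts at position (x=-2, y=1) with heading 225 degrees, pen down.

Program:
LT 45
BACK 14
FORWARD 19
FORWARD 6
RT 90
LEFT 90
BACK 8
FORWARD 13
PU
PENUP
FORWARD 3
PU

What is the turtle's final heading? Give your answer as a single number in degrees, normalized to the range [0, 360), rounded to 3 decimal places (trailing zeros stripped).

Executing turtle program step by step:
Start: pos=(-2,1), heading=225, pen down
LT 45: heading 225 -> 270
BK 14: (-2,1) -> (-2,15) [heading=270, draw]
FD 19: (-2,15) -> (-2,-4) [heading=270, draw]
FD 6: (-2,-4) -> (-2,-10) [heading=270, draw]
RT 90: heading 270 -> 180
LT 90: heading 180 -> 270
BK 8: (-2,-10) -> (-2,-2) [heading=270, draw]
FD 13: (-2,-2) -> (-2,-15) [heading=270, draw]
PU: pen up
PU: pen up
FD 3: (-2,-15) -> (-2,-18) [heading=270, move]
PU: pen up
Final: pos=(-2,-18), heading=270, 5 segment(s) drawn

Answer: 270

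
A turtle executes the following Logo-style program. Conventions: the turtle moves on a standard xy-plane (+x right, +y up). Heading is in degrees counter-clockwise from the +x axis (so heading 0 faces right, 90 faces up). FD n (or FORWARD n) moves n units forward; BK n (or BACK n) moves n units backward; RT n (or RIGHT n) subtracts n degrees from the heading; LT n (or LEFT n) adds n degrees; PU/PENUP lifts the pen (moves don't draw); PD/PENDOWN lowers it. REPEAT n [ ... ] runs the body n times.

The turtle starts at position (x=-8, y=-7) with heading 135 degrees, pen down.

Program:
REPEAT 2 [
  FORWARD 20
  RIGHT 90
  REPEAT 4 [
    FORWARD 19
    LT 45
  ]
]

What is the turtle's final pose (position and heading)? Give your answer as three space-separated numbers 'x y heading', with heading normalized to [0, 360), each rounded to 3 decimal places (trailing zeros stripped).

Answer: -101.154 19.87 315

Derivation:
Executing turtle program step by step:
Start: pos=(-8,-7), heading=135, pen down
REPEAT 2 [
  -- iteration 1/2 --
  FD 20: (-8,-7) -> (-22.142,7.142) [heading=135, draw]
  RT 90: heading 135 -> 45
  REPEAT 4 [
    -- iteration 1/4 --
    FD 19: (-22.142,7.142) -> (-8.707,20.577) [heading=45, draw]
    LT 45: heading 45 -> 90
    -- iteration 2/4 --
    FD 19: (-8.707,20.577) -> (-8.707,39.577) [heading=90, draw]
    LT 45: heading 90 -> 135
    -- iteration 3/4 --
    FD 19: (-8.707,39.577) -> (-22.142,53.012) [heading=135, draw]
    LT 45: heading 135 -> 180
    -- iteration 4/4 --
    FD 19: (-22.142,53.012) -> (-41.142,53.012) [heading=180, draw]
    LT 45: heading 180 -> 225
  ]
  -- iteration 2/2 --
  FD 20: (-41.142,53.012) -> (-55.284,38.87) [heading=225, draw]
  RT 90: heading 225 -> 135
  REPEAT 4 [
    -- iteration 1/4 --
    FD 19: (-55.284,38.87) -> (-68.719,52.305) [heading=135, draw]
    LT 45: heading 135 -> 180
    -- iteration 2/4 --
    FD 19: (-68.719,52.305) -> (-87.719,52.305) [heading=180, draw]
    LT 45: heading 180 -> 225
    -- iteration 3/4 --
    FD 19: (-87.719,52.305) -> (-101.154,38.87) [heading=225, draw]
    LT 45: heading 225 -> 270
    -- iteration 4/4 --
    FD 19: (-101.154,38.87) -> (-101.154,19.87) [heading=270, draw]
    LT 45: heading 270 -> 315
  ]
]
Final: pos=(-101.154,19.87), heading=315, 10 segment(s) drawn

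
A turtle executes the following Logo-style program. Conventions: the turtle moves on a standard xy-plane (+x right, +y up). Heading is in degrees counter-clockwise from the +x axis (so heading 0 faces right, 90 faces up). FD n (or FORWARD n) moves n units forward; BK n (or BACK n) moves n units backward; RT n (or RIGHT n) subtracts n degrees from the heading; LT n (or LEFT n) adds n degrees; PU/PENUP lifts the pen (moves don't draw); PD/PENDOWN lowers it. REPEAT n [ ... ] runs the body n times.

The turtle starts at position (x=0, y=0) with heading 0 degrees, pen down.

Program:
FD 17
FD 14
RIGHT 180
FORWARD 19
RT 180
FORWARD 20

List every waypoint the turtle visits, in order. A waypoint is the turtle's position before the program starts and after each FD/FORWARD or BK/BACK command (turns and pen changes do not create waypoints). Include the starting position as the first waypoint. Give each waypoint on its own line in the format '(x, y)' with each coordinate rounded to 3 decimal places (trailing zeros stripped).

Executing turtle program step by step:
Start: pos=(0,0), heading=0, pen down
FD 17: (0,0) -> (17,0) [heading=0, draw]
FD 14: (17,0) -> (31,0) [heading=0, draw]
RT 180: heading 0 -> 180
FD 19: (31,0) -> (12,0) [heading=180, draw]
RT 180: heading 180 -> 0
FD 20: (12,0) -> (32,0) [heading=0, draw]
Final: pos=(32,0), heading=0, 4 segment(s) drawn
Waypoints (5 total):
(0, 0)
(17, 0)
(31, 0)
(12, 0)
(32, 0)

Answer: (0, 0)
(17, 0)
(31, 0)
(12, 0)
(32, 0)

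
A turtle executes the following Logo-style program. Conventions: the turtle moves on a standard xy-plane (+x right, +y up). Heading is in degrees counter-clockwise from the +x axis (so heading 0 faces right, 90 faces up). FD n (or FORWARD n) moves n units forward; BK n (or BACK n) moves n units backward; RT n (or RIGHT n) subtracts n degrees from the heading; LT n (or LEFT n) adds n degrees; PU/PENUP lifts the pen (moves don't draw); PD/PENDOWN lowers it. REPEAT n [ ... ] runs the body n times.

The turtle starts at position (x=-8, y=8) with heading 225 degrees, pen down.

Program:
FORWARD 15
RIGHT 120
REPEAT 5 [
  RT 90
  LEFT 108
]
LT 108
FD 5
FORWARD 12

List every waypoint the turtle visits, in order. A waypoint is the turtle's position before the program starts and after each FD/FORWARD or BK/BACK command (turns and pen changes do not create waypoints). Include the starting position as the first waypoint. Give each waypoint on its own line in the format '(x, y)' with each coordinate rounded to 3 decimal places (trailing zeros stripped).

Answer: (-8, 8)
(-18.607, -2.607)
(-15.883, -6.8)
(-9.348, -16.864)

Derivation:
Executing turtle program step by step:
Start: pos=(-8,8), heading=225, pen down
FD 15: (-8,8) -> (-18.607,-2.607) [heading=225, draw]
RT 120: heading 225 -> 105
REPEAT 5 [
  -- iteration 1/5 --
  RT 90: heading 105 -> 15
  LT 108: heading 15 -> 123
  -- iteration 2/5 --
  RT 90: heading 123 -> 33
  LT 108: heading 33 -> 141
  -- iteration 3/5 --
  RT 90: heading 141 -> 51
  LT 108: heading 51 -> 159
  -- iteration 4/5 --
  RT 90: heading 159 -> 69
  LT 108: heading 69 -> 177
  -- iteration 5/5 --
  RT 90: heading 177 -> 87
  LT 108: heading 87 -> 195
]
LT 108: heading 195 -> 303
FD 5: (-18.607,-2.607) -> (-15.883,-6.8) [heading=303, draw]
FD 12: (-15.883,-6.8) -> (-9.348,-16.864) [heading=303, draw]
Final: pos=(-9.348,-16.864), heading=303, 3 segment(s) drawn
Waypoints (4 total):
(-8, 8)
(-18.607, -2.607)
(-15.883, -6.8)
(-9.348, -16.864)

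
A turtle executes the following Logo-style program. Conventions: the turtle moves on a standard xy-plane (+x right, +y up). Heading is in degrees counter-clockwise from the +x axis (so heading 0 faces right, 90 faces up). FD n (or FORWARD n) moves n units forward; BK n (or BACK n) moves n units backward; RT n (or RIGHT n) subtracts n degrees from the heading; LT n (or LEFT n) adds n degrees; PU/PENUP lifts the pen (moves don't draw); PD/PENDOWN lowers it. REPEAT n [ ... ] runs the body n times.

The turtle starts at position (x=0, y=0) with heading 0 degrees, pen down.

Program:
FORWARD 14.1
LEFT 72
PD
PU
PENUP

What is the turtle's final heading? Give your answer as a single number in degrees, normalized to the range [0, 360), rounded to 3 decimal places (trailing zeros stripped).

Executing turtle program step by step:
Start: pos=(0,0), heading=0, pen down
FD 14.1: (0,0) -> (14.1,0) [heading=0, draw]
LT 72: heading 0 -> 72
PD: pen down
PU: pen up
PU: pen up
Final: pos=(14.1,0), heading=72, 1 segment(s) drawn

Answer: 72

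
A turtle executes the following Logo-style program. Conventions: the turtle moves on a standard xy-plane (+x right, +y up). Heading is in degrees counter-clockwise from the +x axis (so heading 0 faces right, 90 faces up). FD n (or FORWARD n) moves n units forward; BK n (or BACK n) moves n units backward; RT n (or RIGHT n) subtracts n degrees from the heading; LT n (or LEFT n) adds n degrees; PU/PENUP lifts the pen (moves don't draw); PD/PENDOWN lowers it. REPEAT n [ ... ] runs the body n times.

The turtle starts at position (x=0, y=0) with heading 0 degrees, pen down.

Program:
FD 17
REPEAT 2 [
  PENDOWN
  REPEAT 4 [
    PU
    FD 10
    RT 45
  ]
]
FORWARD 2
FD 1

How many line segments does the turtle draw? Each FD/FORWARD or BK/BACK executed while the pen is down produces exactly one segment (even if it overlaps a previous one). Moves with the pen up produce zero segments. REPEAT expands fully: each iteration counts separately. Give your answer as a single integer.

Executing turtle program step by step:
Start: pos=(0,0), heading=0, pen down
FD 17: (0,0) -> (17,0) [heading=0, draw]
REPEAT 2 [
  -- iteration 1/2 --
  PD: pen down
  REPEAT 4 [
    -- iteration 1/4 --
    PU: pen up
    FD 10: (17,0) -> (27,0) [heading=0, move]
    RT 45: heading 0 -> 315
    -- iteration 2/4 --
    PU: pen up
    FD 10: (27,0) -> (34.071,-7.071) [heading=315, move]
    RT 45: heading 315 -> 270
    -- iteration 3/4 --
    PU: pen up
    FD 10: (34.071,-7.071) -> (34.071,-17.071) [heading=270, move]
    RT 45: heading 270 -> 225
    -- iteration 4/4 --
    PU: pen up
    FD 10: (34.071,-17.071) -> (27,-24.142) [heading=225, move]
    RT 45: heading 225 -> 180
  ]
  -- iteration 2/2 --
  PD: pen down
  REPEAT 4 [
    -- iteration 1/4 --
    PU: pen up
    FD 10: (27,-24.142) -> (17,-24.142) [heading=180, move]
    RT 45: heading 180 -> 135
    -- iteration 2/4 --
    PU: pen up
    FD 10: (17,-24.142) -> (9.929,-17.071) [heading=135, move]
    RT 45: heading 135 -> 90
    -- iteration 3/4 --
    PU: pen up
    FD 10: (9.929,-17.071) -> (9.929,-7.071) [heading=90, move]
    RT 45: heading 90 -> 45
    -- iteration 4/4 --
    PU: pen up
    FD 10: (9.929,-7.071) -> (17,0) [heading=45, move]
    RT 45: heading 45 -> 0
  ]
]
FD 2: (17,0) -> (19,0) [heading=0, move]
FD 1: (19,0) -> (20,0) [heading=0, move]
Final: pos=(20,0), heading=0, 1 segment(s) drawn
Segments drawn: 1

Answer: 1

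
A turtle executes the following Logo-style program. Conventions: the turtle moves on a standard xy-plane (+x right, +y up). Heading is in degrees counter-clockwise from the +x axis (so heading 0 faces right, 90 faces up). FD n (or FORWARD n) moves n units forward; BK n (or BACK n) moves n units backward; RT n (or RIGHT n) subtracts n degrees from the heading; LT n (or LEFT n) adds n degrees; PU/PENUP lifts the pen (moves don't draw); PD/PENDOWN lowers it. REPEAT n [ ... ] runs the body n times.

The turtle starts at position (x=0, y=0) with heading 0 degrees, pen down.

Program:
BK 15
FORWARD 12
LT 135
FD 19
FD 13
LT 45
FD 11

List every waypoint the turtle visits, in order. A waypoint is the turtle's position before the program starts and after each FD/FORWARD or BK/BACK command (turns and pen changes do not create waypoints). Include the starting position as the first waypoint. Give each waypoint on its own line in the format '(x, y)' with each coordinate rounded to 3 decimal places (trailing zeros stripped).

Answer: (0, 0)
(-15, 0)
(-3, 0)
(-16.435, 13.435)
(-25.627, 22.627)
(-36.627, 22.627)

Derivation:
Executing turtle program step by step:
Start: pos=(0,0), heading=0, pen down
BK 15: (0,0) -> (-15,0) [heading=0, draw]
FD 12: (-15,0) -> (-3,0) [heading=0, draw]
LT 135: heading 0 -> 135
FD 19: (-3,0) -> (-16.435,13.435) [heading=135, draw]
FD 13: (-16.435,13.435) -> (-25.627,22.627) [heading=135, draw]
LT 45: heading 135 -> 180
FD 11: (-25.627,22.627) -> (-36.627,22.627) [heading=180, draw]
Final: pos=(-36.627,22.627), heading=180, 5 segment(s) drawn
Waypoints (6 total):
(0, 0)
(-15, 0)
(-3, 0)
(-16.435, 13.435)
(-25.627, 22.627)
(-36.627, 22.627)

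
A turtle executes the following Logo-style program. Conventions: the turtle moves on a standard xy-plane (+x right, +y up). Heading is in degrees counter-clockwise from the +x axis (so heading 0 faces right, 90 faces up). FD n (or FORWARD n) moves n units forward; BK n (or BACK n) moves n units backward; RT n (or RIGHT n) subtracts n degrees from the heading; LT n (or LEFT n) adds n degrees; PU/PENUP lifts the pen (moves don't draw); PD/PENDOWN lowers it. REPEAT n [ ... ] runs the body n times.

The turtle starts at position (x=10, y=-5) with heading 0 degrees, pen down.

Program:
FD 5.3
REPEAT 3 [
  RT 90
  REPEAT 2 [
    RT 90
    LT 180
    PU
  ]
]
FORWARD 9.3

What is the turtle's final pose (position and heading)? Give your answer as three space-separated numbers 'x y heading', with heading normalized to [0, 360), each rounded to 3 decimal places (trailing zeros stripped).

Executing turtle program step by step:
Start: pos=(10,-5), heading=0, pen down
FD 5.3: (10,-5) -> (15.3,-5) [heading=0, draw]
REPEAT 3 [
  -- iteration 1/3 --
  RT 90: heading 0 -> 270
  REPEAT 2 [
    -- iteration 1/2 --
    RT 90: heading 270 -> 180
    LT 180: heading 180 -> 0
    PU: pen up
    -- iteration 2/2 --
    RT 90: heading 0 -> 270
    LT 180: heading 270 -> 90
    PU: pen up
  ]
  -- iteration 2/3 --
  RT 90: heading 90 -> 0
  REPEAT 2 [
    -- iteration 1/2 --
    RT 90: heading 0 -> 270
    LT 180: heading 270 -> 90
    PU: pen up
    -- iteration 2/2 --
    RT 90: heading 90 -> 0
    LT 180: heading 0 -> 180
    PU: pen up
  ]
  -- iteration 3/3 --
  RT 90: heading 180 -> 90
  REPEAT 2 [
    -- iteration 1/2 --
    RT 90: heading 90 -> 0
    LT 180: heading 0 -> 180
    PU: pen up
    -- iteration 2/2 --
    RT 90: heading 180 -> 90
    LT 180: heading 90 -> 270
    PU: pen up
  ]
]
FD 9.3: (15.3,-5) -> (15.3,-14.3) [heading=270, move]
Final: pos=(15.3,-14.3), heading=270, 1 segment(s) drawn

Answer: 15.3 -14.3 270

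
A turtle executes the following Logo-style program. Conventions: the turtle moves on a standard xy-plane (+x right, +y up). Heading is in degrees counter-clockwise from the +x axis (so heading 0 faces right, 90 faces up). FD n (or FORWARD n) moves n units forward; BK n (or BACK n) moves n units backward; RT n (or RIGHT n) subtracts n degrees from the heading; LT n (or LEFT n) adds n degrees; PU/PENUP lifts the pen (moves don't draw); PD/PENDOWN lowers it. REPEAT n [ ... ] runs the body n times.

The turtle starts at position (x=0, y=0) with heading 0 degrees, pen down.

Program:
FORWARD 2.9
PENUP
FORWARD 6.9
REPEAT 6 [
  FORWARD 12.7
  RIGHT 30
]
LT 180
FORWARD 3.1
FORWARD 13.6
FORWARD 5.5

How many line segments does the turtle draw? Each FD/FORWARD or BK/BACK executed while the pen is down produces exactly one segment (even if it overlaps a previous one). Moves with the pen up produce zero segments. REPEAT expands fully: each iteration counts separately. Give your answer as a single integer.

Answer: 1

Derivation:
Executing turtle program step by step:
Start: pos=(0,0), heading=0, pen down
FD 2.9: (0,0) -> (2.9,0) [heading=0, draw]
PU: pen up
FD 6.9: (2.9,0) -> (9.8,0) [heading=0, move]
REPEAT 6 [
  -- iteration 1/6 --
  FD 12.7: (9.8,0) -> (22.5,0) [heading=0, move]
  RT 30: heading 0 -> 330
  -- iteration 2/6 --
  FD 12.7: (22.5,0) -> (33.499,-6.35) [heading=330, move]
  RT 30: heading 330 -> 300
  -- iteration 3/6 --
  FD 12.7: (33.499,-6.35) -> (39.849,-17.349) [heading=300, move]
  RT 30: heading 300 -> 270
  -- iteration 4/6 --
  FD 12.7: (39.849,-17.349) -> (39.849,-30.049) [heading=270, move]
  RT 30: heading 270 -> 240
  -- iteration 5/6 --
  FD 12.7: (39.849,-30.049) -> (33.499,-41.047) [heading=240, move]
  RT 30: heading 240 -> 210
  -- iteration 6/6 --
  FD 12.7: (33.499,-41.047) -> (22.5,-47.397) [heading=210, move]
  RT 30: heading 210 -> 180
]
LT 180: heading 180 -> 0
FD 3.1: (22.5,-47.397) -> (25.6,-47.397) [heading=0, move]
FD 13.6: (25.6,-47.397) -> (39.2,-47.397) [heading=0, move]
FD 5.5: (39.2,-47.397) -> (44.7,-47.397) [heading=0, move]
Final: pos=(44.7,-47.397), heading=0, 1 segment(s) drawn
Segments drawn: 1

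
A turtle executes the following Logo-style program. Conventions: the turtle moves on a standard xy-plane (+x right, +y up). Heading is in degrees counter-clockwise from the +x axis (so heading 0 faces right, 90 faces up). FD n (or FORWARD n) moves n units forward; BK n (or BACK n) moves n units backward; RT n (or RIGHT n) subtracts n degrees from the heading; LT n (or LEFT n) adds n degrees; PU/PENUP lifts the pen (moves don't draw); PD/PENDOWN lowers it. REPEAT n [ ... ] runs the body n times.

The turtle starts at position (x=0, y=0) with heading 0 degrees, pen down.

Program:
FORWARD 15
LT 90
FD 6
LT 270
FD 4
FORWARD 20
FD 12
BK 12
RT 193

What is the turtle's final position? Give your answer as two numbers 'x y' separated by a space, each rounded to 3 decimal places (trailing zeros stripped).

Answer: 39 6

Derivation:
Executing turtle program step by step:
Start: pos=(0,0), heading=0, pen down
FD 15: (0,0) -> (15,0) [heading=0, draw]
LT 90: heading 0 -> 90
FD 6: (15,0) -> (15,6) [heading=90, draw]
LT 270: heading 90 -> 0
FD 4: (15,6) -> (19,6) [heading=0, draw]
FD 20: (19,6) -> (39,6) [heading=0, draw]
FD 12: (39,6) -> (51,6) [heading=0, draw]
BK 12: (51,6) -> (39,6) [heading=0, draw]
RT 193: heading 0 -> 167
Final: pos=(39,6), heading=167, 6 segment(s) drawn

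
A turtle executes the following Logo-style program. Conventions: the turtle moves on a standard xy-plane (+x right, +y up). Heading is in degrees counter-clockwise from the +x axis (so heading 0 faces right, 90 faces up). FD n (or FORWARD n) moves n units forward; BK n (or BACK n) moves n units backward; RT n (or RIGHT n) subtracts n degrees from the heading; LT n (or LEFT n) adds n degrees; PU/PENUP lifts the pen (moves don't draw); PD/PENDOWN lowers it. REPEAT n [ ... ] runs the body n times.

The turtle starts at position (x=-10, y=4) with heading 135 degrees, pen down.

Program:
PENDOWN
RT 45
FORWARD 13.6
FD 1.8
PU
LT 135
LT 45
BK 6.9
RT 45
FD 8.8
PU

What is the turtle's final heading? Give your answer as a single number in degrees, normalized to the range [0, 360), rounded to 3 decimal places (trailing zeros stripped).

Answer: 225

Derivation:
Executing turtle program step by step:
Start: pos=(-10,4), heading=135, pen down
PD: pen down
RT 45: heading 135 -> 90
FD 13.6: (-10,4) -> (-10,17.6) [heading=90, draw]
FD 1.8: (-10,17.6) -> (-10,19.4) [heading=90, draw]
PU: pen up
LT 135: heading 90 -> 225
LT 45: heading 225 -> 270
BK 6.9: (-10,19.4) -> (-10,26.3) [heading=270, move]
RT 45: heading 270 -> 225
FD 8.8: (-10,26.3) -> (-16.223,20.077) [heading=225, move]
PU: pen up
Final: pos=(-16.223,20.077), heading=225, 2 segment(s) drawn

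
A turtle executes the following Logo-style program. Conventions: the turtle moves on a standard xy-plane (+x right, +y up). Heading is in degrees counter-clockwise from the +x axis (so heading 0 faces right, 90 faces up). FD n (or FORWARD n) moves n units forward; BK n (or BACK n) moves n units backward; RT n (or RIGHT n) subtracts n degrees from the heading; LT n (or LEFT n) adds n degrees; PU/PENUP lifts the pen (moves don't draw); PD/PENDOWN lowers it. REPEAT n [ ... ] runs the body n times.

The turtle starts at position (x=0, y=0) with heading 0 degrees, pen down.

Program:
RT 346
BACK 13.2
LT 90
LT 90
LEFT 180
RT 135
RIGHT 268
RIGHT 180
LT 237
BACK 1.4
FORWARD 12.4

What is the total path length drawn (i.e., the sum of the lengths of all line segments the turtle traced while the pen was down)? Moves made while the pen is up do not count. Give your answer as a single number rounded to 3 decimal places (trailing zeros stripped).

Answer: 27

Derivation:
Executing turtle program step by step:
Start: pos=(0,0), heading=0, pen down
RT 346: heading 0 -> 14
BK 13.2: (0,0) -> (-12.808,-3.193) [heading=14, draw]
LT 90: heading 14 -> 104
LT 90: heading 104 -> 194
LT 180: heading 194 -> 14
RT 135: heading 14 -> 239
RT 268: heading 239 -> 331
RT 180: heading 331 -> 151
LT 237: heading 151 -> 28
BK 1.4: (-12.808,-3.193) -> (-14.044,-3.851) [heading=28, draw]
FD 12.4: (-14.044,-3.851) -> (-3.095,1.971) [heading=28, draw]
Final: pos=(-3.095,1.971), heading=28, 3 segment(s) drawn

Segment lengths:
  seg 1: (0,0) -> (-12.808,-3.193), length = 13.2
  seg 2: (-12.808,-3.193) -> (-14.044,-3.851), length = 1.4
  seg 3: (-14.044,-3.851) -> (-3.095,1.971), length = 12.4
Total = 27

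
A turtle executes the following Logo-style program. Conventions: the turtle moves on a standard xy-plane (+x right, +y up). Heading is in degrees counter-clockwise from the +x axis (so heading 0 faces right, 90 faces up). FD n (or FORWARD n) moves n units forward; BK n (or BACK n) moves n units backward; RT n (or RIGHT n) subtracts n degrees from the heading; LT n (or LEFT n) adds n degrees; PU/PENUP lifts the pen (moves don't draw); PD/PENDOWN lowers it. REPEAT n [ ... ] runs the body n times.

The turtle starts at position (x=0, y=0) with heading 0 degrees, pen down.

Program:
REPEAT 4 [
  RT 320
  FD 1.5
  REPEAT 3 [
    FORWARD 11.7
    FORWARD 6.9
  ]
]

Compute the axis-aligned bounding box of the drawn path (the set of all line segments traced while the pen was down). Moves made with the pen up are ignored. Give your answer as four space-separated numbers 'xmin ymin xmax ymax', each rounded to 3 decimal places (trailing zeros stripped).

Answer: -28.65 0 53.844 162.482

Derivation:
Executing turtle program step by step:
Start: pos=(0,0), heading=0, pen down
REPEAT 4 [
  -- iteration 1/4 --
  RT 320: heading 0 -> 40
  FD 1.5: (0,0) -> (1.149,0.964) [heading=40, draw]
  REPEAT 3 [
    -- iteration 1/3 --
    FD 11.7: (1.149,0.964) -> (10.112,8.485) [heading=40, draw]
    FD 6.9: (10.112,8.485) -> (15.397,12.92) [heading=40, draw]
    -- iteration 2/3 --
    FD 11.7: (15.397,12.92) -> (24.36,20.441) [heading=40, draw]
    FD 6.9: (24.36,20.441) -> (29.646,24.876) [heading=40, draw]
    -- iteration 3/3 --
    FD 11.7: (29.646,24.876) -> (38.609,32.396) [heading=40, draw]
    FD 6.9: (38.609,32.396) -> (43.894,36.832) [heading=40, draw]
  ]
  -- iteration 2/4 --
  RT 320: heading 40 -> 80
  FD 1.5: (43.894,36.832) -> (44.155,38.309) [heading=80, draw]
  REPEAT 3 [
    -- iteration 1/3 --
    FD 11.7: (44.155,38.309) -> (46.187,49.831) [heading=80, draw]
    FD 6.9: (46.187,49.831) -> (47.385,56.626) [heading=80, draw]
    -- iteration 2/3 --
    FD 11.7: (47.385,56.626) -> (49.416,68.149) [heading=80, draw]
    FD 6.9: (49.416,68.149) -> (50.615,74.944) [heading=80, draw]
    -- iteration 3/3 --
    FD 11.7: (50.615,74.944) -> (52.646,86.466) [heading=80, draw]
    FD 6.9: (52.646,86.466) -> (53.844,93.261) [heading=80, draw]
  ]
  -- iteration 3/4 --
  RT 320: heading 80 -> 120
  FD 1.5: (53.844,93.261) -> (53.094,94.56) [heading=120, draw]
  REPEAT 3 [
    -- iteration 1/3 --
    FD 11.7: (53.094,94.56) -> (47.244,104.693) [heading=120, draw]
    FD 6.9: (47.244,104.693) -> (43.794,110.668) [heading=120, draw]
    -- iteration 2/3 --
    FD 11.7: (43.794,110.668) -> (37.944,120.801) [heading=120, draw]
    FD 6.9: (37.944,120.801) -> (34.494,126.776) [heading=120, draw]
    -- iteration 3/3 --
    FD 11.7: (34.494,126.776) -> (28.644,136.909) [heading=120, draw]
    FD 6.9: (28.644,136.909) -> (25.194,142.884) [heading=120, draw]
  ]
  -- iteration 4/4 --
  RT 320: heading 120 -> 160
  FD 1.5: (25.194,142.884) -> (23.785,143.398) [heading=160, draw]
  REPEAT 3 [
    -- iteration 1/3 --
    FD 11.7: (23.785,143.398) -> (12.79,147.399) [heading=160, draw]
    FD 6.9: (12.79,147.399) -> (6.307,149.759) [heading=160, draw]
    -- iteration 2/3 --
    FD 11.7: (6.307,149.759) -> (-4.688,153.761) [heading=160, draw]
    FD 6.9: (-4.688,153.761) -> (-11.172,156.121) [heading=160, draw]
    -- iteration 3/3 --
    FD 11.7: (-11.172,156.121) -> (-22.166,160.122) [heading=160, draw]
    FD 6.9: (-22.166,160.122) -> (-28.65,162.482) [heading=160, draw]
  ]
]
Final: pos=(-28.65,162.482), heading=160, 28 segment(s) drawn

Segment endpoints: x in {-28.65, -22.166, -11.172, -4.688, 0, 1.149, 6.307, 10.112, 12.79, 15.397, 23.785, 24.36, 25.194, 28.644, 29.646, 34.494, 37.944, 38.609, 43.794, 43.894, 44.155, 46.187, 47.244, 47.385, 49.416, 50.615, 52.646, 53.094, 53.844}, y in {0, 0.964, 8.485, 12.92, 20.441, 24.876, 32.396, 36.832, 38.309, 49.831, 56.626, 68.149, 74.944, 86.466, 93.261, 94.56, 104.693, 110.668, 120.801, 126.776, 136.909, 142.884, 143.398, 147.399, 149.759, 153.761, 156.121, 160.122, 162.482}
xmin=-28.65, ymin=0, xmax=53.844, ymax=162.482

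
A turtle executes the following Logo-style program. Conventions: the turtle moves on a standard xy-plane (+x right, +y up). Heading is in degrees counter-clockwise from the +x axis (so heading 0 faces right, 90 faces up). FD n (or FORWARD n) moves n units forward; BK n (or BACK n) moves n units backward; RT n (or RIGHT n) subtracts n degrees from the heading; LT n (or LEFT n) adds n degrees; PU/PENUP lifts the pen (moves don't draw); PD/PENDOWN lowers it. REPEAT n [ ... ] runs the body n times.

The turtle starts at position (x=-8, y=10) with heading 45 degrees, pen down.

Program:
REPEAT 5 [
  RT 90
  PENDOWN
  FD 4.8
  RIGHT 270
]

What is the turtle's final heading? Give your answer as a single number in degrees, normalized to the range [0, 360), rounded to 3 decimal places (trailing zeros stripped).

Executing turtle program step by step:
Start: pos=(-8,10), heading=45, pen down
REPEAT 5 [
  -- iteration 1/5 --
  RT 90: heading 45 -> 315
  PD: pen down
  FD 4.8: (-8,10) -> (-4.606,6.606) [heading=315, draw]
  RT 270: heading 315 -> 45
  -- iteration 2/5 --
  RT 90: heading 45 -> 315
  PD: pen down
  FD 4.8: (-4.606,6.606) -> (-1.212,3.212) [heading=315, draw]
  RT 270: heading 315 -> 45
  -- iteration 3/5 --
  RT 90: heading 45 -> 315
  PD: pen down
  FD 4.8: (-1.212,3.212) -> (2.182,-0.182) [heading=315, draw]
  RT 270: heading 315 -> 45
  -- iteration 4/5 --
  RT 90: heading 45 -> 315
  PD: pen down
  FD 4.8: (2.182,-0.182) -> (5.576,-3.576) [heading=315, draw]
  RT 270: heading 315 -> 45
  -- iteration 5/5 --
  RT 90: heading 45 -> 315
  PD: pen down
  FD 4.8: (5.576,-3.576) -> (8.971,-6.971) [heading=315, draw]
  RT 270: heading 315 -> 45
]
Final: pos=(8.971,-6.971), heading=45, 5 segment(s) drawn

Answer: 45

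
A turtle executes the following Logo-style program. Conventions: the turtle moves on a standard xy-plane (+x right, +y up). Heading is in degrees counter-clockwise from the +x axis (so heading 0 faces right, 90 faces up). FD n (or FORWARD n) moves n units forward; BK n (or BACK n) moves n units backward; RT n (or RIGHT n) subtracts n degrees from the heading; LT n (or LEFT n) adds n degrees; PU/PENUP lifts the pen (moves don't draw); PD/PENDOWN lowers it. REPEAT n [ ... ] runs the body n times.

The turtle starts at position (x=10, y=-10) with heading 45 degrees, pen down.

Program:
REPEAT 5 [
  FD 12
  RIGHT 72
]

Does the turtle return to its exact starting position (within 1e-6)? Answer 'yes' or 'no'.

Executing turtle program step by step:
Start: pos=(10,-10), heading=45, pen down
REPEAT 5 [
  -- iteration 1/5 --
  FD 12: (10,-10) -> (18.485,-1.515) [heading=45, draw]
  RT 72: heading 45 -> 333
  -- iteration 2/5 --
  FD 12: (18.485,-1.515) -> (29.177,-6.963) [heading=333, draw]
  RT 72: heading 333 -> 261
  -- iteration 3/5 --
  FD 12: (29.177,-6.963) -> (27.3,-18.815) [heading=261, draw]
  RT 72: heading 261 -> 189
  -- iteration 4/5 --
  FD 12: (27.3,-18.815) -> (15.448,-20.692) [heading=189, draw]
  RT 72: heading 189 -> 117
  -- iteration 5/5 --
  FD 12: (15.448,-20.692) -> (10,-10) [heading=117, draw]
  RT 72: heading 117 -> 45
]
Final: pos=(10,-10), heading=45, 5 segment(s) drawn

Start position: (10, -10)
Final position: (10, -10)
Distance = 0; < 1e-6 -> CLOSED

Answer: yes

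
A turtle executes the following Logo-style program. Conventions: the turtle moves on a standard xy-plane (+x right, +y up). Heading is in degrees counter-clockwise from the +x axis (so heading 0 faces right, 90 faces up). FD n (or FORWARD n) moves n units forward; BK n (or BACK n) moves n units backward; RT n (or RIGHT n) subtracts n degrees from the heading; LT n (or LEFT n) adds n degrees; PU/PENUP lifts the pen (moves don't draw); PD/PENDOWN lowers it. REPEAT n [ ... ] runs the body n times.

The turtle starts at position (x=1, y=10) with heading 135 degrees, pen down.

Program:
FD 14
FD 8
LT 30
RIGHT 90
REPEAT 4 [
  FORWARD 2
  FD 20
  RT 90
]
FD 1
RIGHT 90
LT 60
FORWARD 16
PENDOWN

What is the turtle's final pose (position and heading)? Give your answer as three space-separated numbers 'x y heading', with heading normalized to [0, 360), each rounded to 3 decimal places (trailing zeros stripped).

Answer: -2.984 37.836 45

Derivation:
Executing turtle program step by step:
Start: pos=(1,10), heading=135, pen down
FD 14: (1,10) -> (-8.899,19.899) [heading=135, draw]
FD 8: (-8.899,19.899) -> (-14.556,25.556) [heading=135, draw]
LT 30: heading 135 -> 165
RT 90: heading 165 -> 75
REPEAT 4 [
  -- iteration 1/4 --
  FD 2: (-14.556,25.556) -> (-14.039,27.488) [heading=75, draw]
  FD 20: (-14.039,27.488) -> (-8.862,46.807) [heading=75, draw]
  RT 90: heading 75 -> 345
  -- iteration 2/4 --
  FD 2: (-8.862,46.807) -> (-6.93,46.289) [heading=345, draw]
  FD 20: (-6.93,46.289) -> (12.388,41.113) [heading=345, draw]
  RT 90: heading 345 -> 255
  -- iteration 3/4 --
  FD 2: (12.388,41.113) -> (11.87,39.181) [heading=255, draw]
  FD 20: (11.87,39.181) -> (6.694,19.862) [heading=255, draw]
  RT 90: heading 255 -> 165
  -- iteration 4/4 --
  FD 2: (6.694,19.862) -> (4.762,20.38) [heading=165, draw]
  FD 20: (4.762,20.38) -> (-14.556,25.556) [heading=165, draw]
  RT 90: heading 165 -> 75
]
FD 1: (-14.556,25.556) -> (-14.298,26.522) [heading=75, draw]
RT 90: heading 75 -> 345
LT 60: heading 345 -> 45
FD 16: (-14.298,26.522) -> (-2.984,37.836) [heading=45, draw]
PD: pen down
Final: pos=(-2.984,37.836), heading=45, 12 segment(s) drawn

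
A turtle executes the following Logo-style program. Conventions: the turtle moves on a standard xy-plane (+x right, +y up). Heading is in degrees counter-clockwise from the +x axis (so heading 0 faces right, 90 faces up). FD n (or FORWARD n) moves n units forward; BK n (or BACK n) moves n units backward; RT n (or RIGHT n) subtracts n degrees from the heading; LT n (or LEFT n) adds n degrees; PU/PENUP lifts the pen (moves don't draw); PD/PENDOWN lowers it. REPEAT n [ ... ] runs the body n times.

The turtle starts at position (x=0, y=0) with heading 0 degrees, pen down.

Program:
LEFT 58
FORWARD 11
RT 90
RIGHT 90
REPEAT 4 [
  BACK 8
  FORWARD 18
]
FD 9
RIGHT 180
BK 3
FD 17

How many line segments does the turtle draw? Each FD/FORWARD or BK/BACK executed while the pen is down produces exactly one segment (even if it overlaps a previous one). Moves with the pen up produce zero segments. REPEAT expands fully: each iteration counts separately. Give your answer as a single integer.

Answer: 12

Derivation:
Executing turtle program step by step:
Start: pos=(0,0), heading=0, pen down
LT 58: heading 0 -> 58
FD 11: (0,0) -> (5.829,9.329) [heading=58, draw]
RT 90: heading 58 -> 328
RT 90: heading 328 -> 238
REPEAT 4 [
  -- iteration 1/4 --
  BK 8: (5.829,9.329) -> (10.068,16.113) [heading=238, draw]
  FD 18: (10.068,16.113) -> (0.53,0.848) [heading=238, draw]
  -- iteration 2/4 --
  BK 8: (0.53,0.848) -> (4.769,7.632) [heading=238, draw]
  FD 18: (4.769,7.632) -> (-4.769,-7.632) [heading=238, draw]
  -- iteration 3/4 --
  BK 8: (-4.769,-7.632) -> (-0.53,-0.848) [heading=238, draw]
  FD 18: (-0.53,-0.848) -> (-10.068,-16.113) [heading=238, draw]
  -- iteration 4/4 --
  BK 8: (-10.068,-16.113) -> (-5.829,-9.329) [heading=238, draw]
  FD 18: (-5.829,-9.329) -> (-15.368,-24.593) [heading=238, draw]
]
FD 9: (-15.368,-24.593) -> (-20.137,-32.226) [heading=238, draw]
RT 180: heading 238 -> 58
BK 3: (-20.137,-32.226) -> (-21.727,-34.77) [heading=58, draw]
FD 17: (-21.727,-34.77) -> (-12.718,-20.353) [heading=58, draw]
Final: pos=(-12.718,-20.353), heading=58, 12 segment(s) drawn
Segments drawn: 12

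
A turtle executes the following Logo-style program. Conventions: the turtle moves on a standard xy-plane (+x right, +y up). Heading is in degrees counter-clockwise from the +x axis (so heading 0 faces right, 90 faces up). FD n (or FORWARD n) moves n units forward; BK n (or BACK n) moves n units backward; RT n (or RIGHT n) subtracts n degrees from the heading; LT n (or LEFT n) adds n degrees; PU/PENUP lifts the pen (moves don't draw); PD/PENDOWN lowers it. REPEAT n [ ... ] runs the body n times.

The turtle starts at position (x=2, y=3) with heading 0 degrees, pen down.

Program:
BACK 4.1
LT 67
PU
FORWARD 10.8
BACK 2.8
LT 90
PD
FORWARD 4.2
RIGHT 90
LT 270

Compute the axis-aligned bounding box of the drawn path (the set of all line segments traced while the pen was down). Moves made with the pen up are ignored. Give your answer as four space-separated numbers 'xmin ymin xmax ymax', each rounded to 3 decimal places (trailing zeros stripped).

Answer: -2.84 3 2 12.005

Derivation:
Executing turtle program step by step:
Start: pos=(2,3), heading=0, pen down
BK 4.1: (2,3) -> (-2.1,3) [heading=0, draw]
LT 67: heading 0 -> 67
PU: pen up
FD 10.8: (-2.1,3) -> (2.12,12.941) [heading=67, move]
BK 2.8: (2.12,12.941) -> (1.026,10.364) [heading=67, move]
LT 90: heading 67 -> 157
PD: pen down
FD 4.2: (1.026,10.364) -> (-2.84,12.005) [heading=157, draw]
RT 90: heading 157 -> 67
LT 270: heading 67 -> 337
Final: pos=(-2.84,12.005), heading=337, 2 segment(s) drawn

Segment endpoints: x in {-2.84, -2.1, 1.026, 2}, y in {3, 10.364, 12.005}
xmin=-2.84, ymin=3, xmax=2, ymax=12.005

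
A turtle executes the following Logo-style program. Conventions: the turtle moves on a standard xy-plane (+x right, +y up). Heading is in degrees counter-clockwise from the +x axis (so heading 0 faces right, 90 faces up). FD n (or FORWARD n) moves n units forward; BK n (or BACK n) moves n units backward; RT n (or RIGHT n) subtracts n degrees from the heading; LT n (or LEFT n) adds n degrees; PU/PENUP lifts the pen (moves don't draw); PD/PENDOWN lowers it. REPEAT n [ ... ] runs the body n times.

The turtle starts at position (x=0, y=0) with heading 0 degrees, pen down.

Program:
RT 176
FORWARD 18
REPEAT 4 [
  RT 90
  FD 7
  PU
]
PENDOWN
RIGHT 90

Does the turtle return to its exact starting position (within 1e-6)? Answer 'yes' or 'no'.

Executing turtle program step by step:
Start: pos=(0,0), heading=0, pen down
RT 176: heading 0 -> 184
FD 18: (0,0) -> (-17.956,-1.256) [heading=184, draw]
REPEAT 4 [
  -- iteration 1/4 --
  RT 90: heading 184 -> 94
  FD 7: (-17.956,-1.256) -> (-18.444,5.727) [heading=94, draw]
  PU: pen up
  -- iteration 2/4 --
  RT 90: heading 94 -> 4
  FD 7: (-18.444,5.727) -> (-11.461,6.216) [heading=4, move]
  PU: pen up
  -- iteration 3/4 --
  RT 90: heading 4 -> 274
  FD 7: (-11.461,6.216) -> (-10.973,-0.767) [heading=274, move]
  PU: pen up
  -- iteration 4/4 --
  RT 90: heading 274 -> 184
  FD 7: (-10.973,-0.767) -> (-17.956,-1.256) [heading=184, move]
  PU: pen up
]
PD: pen down
RT 90: heading 184 -> 94
Final: pos=(-17.956,-1.256), heading=94, 2 segment(s) drawn

Start position: (0, 0)
Final position: (-17.956, -1.256)
Distance = 18; >= 1e-6 -> NOT closed

Answer: no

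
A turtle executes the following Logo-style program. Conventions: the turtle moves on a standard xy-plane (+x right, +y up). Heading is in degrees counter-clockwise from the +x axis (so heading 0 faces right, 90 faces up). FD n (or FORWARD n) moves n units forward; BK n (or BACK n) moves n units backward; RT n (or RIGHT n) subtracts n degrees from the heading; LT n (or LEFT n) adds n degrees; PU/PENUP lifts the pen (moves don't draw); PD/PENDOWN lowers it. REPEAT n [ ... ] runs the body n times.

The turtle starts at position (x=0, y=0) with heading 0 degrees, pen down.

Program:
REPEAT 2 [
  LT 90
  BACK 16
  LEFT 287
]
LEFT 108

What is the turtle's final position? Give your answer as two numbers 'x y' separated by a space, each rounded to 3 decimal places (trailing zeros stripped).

Answer: 4.678 -31.301

Derivation:
Executing turtle program step by step:
Start: pos=(0,0), heading=0, pen down
REPEAT 2 [
  -- iteration 1/2 --
  LT 90: heading 0 -> 90
  BK 16: (0,0) -> (0,-16) [heading=90, draw]
  LT 287: heading 90 -> 17
  -- iteration 2/2 --
  LT 90: heading 17 -> 107
  BK 16: (0,-16) -> (4.678,-31.301) [heading=107, draw]
  LT 287: heading 107 -> 34
]
LT 108: heading 34 -> 142
Final: pos=(4.678,-31.301), heading=142, 2 segment(s) drawn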